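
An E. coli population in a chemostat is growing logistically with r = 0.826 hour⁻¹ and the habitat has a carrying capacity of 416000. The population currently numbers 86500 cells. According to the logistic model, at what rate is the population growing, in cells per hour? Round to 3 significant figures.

dN/dt = rN(1 − N/K) = 0.826 × 86500 × (1 − 86500/416000).
1 − 86500/416000 = 0.79207; dN/dt = 0.826 × 86500 × 0.79207 = 56592.

56600 cells per hour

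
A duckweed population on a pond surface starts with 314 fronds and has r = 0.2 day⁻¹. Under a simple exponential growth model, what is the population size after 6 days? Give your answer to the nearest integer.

1043 fronds

N(t) = N₀·e^(rt) = 314 × e^(0.2×6) = 314 × e^1.2.
e^1.2 ≈ 3.3201, so N ≈ 314 × 3.3201 = 1042.52.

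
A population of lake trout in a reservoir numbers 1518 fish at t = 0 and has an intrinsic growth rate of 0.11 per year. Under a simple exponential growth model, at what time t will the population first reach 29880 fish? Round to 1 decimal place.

27.1 years

Set N₀·e^(rt) = 29880: e^(0.11·t) = 29880/1518 = 19.684.
0.11·t = ln(19.684) = 2.9798, so t = 2.9798/0.11 = 27.089.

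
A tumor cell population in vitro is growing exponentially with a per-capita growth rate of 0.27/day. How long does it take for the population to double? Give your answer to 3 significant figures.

2.57 days

Doubling time t_d = ln(2)/r = 0.6931/0.27 = 2.5672.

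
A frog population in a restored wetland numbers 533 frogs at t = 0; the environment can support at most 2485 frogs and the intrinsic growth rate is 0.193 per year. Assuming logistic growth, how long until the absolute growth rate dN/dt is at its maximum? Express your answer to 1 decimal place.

Logistic growth is fastest at N = K/2 = 1242.5.
A = (K − N₀)/N₀ = 3.6623. Set K/(1 + A·e^(−rt)) = K/2 → A·e^(−rt) = 1.
e^(−0.193t) = 1/3.6623 = 0.273053, so t = ln(3.6623)/0.193 = 1.2981/0.193 = 6.7258.

6.7 years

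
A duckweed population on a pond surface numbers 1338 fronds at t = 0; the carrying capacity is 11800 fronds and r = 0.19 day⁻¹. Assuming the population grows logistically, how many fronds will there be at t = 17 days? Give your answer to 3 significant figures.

A = (K − N₀)/N₀ = (11800 − 1338)/1338 = 7.8191.
N(t) = K/(1 + A·e^(−rt)) = 11800/(1 + 7.8191×e^(−0.19×17)).
e^(−3.23) = 0.039557; denominator = 1 + 7.8191×0.039557 = 1.3093.
N = 11800/1.3093 = 9012.41.

9010 fronds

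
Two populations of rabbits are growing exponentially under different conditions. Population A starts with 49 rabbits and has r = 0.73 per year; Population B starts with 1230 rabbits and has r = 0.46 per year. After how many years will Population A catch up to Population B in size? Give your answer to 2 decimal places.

Set 49·e^(0.73t) = 1230·e^(0.46t).
e^((0.73 − 0.46)t) = 1230/49 → e^(0.27·t) = 25.102.
0.27·t = ln(25.102) = 3.2229, so t = 3.2229/0.27 = 11.937.

11.94 years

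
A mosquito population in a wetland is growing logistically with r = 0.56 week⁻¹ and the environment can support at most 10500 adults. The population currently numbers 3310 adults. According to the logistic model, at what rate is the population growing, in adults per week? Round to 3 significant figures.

1270 adults per week

dN/dt = rN(1 − N/K) = 0.56 × 3310 × (1 − 3310/10500).
1 − 3310/10500 = 0.68476; dN/dt = 0.56 × 3310 × 0.68476 = 1269.3.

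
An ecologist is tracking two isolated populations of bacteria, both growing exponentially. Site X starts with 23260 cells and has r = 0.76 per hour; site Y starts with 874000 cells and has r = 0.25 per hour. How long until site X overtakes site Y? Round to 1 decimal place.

7.1 hours

Set 23260·e^(0.76t) = 874000·e^(0.25t).
e^((0.76 − 0.25)t) = 874000/23260 → e^(0.51·t) = 37.575.
0.51·t = ln(37.575) = 3.6263, so t = 3.6263/0.51 = 7.1105.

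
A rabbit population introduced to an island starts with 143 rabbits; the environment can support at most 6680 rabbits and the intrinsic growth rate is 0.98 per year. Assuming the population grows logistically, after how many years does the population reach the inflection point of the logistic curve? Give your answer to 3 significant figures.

3.90 years

Logistic growth is fastest at N = K/2 = 3340.
A = (K − N₀)/N₀ = 45.713. Set K/(1 + A·e^(−rt)) = K/2 → A·e^(−rt) = 1.
e^(−0.98t) = 1/45.713 = 0.0218755, so t = ln(45.713)/0.98 = 3.8224/0.98 = 3.9004.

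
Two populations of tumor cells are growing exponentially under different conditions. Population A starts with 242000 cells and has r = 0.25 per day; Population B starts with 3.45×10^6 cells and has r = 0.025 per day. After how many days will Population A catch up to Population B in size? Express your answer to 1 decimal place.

11.8 days

Set 242000·e^(0.25t) = 3.45×10^6·e^(0.025t).
e^((0.25 − 0.025)t) = 3.45×10^6/242000 → e^(0.225·t) = 14.256.
0.225·t = ln(14.256) = 2.6572, so t = 2.6572/0.225 = 11.81.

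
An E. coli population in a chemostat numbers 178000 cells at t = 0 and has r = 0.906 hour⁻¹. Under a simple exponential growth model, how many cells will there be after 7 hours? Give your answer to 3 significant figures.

N(t) = N₀·e^(rt) = 178000 × e^(0.906×7) = 178000 × e^6.342.
e^6.342 ≈ 567.93, so N ≈ 178000 × 567.93 = 1.010917×10^8.

101000000 cells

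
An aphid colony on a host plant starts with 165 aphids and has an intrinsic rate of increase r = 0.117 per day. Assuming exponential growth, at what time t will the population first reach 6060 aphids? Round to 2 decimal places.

30.80 days

Set N₀·e^(rt) = 6060: e^(0.117·t) = 6060/165 = 36.727.
0.117·t = ln(36.727) = 3.6035, so t = 3.6035/0.117 = 30.799.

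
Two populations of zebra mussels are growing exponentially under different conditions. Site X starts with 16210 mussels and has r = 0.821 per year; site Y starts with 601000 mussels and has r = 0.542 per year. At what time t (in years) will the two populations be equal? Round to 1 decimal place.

12.9 years

Set 16210·e^(0.821t) = 601000·e^(0.542t).
e^((0.821 − 0.542)t) = 601000/16210 → e^(0.279·t) = 37.076.
0.279·t = ln(37.076) = 3.613, so t = 3.613/0.279 = 12.95.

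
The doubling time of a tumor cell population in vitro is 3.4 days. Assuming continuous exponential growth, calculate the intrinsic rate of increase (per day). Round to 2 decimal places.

r = ln(2)/t_d = 0.6931/3.4 = 0.20387.

0.20 per day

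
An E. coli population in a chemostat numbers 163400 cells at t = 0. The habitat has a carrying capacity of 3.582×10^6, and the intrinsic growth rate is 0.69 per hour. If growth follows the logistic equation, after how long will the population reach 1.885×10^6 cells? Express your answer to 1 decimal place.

4.6 hours

A = (K − N₀)/N₀ = (3.582×10^6 − 163400)/163400 = 20.922.
Solve 3.582×10^6/(1 + 20.922·e^(−0.69t)) = 1.885×10^6: 1 + 20.922·e^(−0.69t) = 1.9003, so e^(−0.69t) = 0.0430303.
−0.69·t = ln(0.0430303) = -3.1459, so t = 3.1459/0.69 = 4.5592.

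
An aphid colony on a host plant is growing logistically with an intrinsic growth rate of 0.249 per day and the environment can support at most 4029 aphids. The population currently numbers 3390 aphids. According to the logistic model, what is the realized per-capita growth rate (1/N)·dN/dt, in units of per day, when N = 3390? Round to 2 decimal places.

(1/N)·dN/dt = r(1 − N/K) = 0.249 × (1 − 3390/4029).
= 0.249 × 0.1586 = 0.039491.

0.04 per day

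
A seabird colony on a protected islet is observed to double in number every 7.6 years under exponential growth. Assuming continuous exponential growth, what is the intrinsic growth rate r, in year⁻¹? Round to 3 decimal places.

r = ln(2)/t_d = 0.6931/7.6 = 0.091204.

0.091 per year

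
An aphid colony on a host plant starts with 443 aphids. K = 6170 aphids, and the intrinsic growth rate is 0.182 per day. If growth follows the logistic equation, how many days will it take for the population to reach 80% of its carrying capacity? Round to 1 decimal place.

A = (K − N₀)/N₀ = (6170 − 443)/443 = 12.928.
Solve 6170/(1 + 12.928·e^(−0.182t)) = 4936: 1 + 12.928·e^(−0.182t) = 1.25, so e^(−0.182t) = 0.0193382.
−0.182·t = ln(0.0193382) = -3.9457, so t = 3.9457/0.182 = 21.68.

21.7 days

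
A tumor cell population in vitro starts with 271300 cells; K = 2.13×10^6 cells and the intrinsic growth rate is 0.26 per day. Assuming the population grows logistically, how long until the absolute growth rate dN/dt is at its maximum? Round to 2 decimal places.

Logistic growth is fastest at N = K/2 = 1.065×10^6.
A = (K − N₀)/N₀ = 6.8511. Set K/(1 + A·e^(−rt)) = K/2 → A·e^(−rt) = 1.
e^(−0.26t) = 1/6.8511 = 0.145962, so t = ln(6.8511)/0.26 = 1.9244/0.26 = 7.4016.

7.40 days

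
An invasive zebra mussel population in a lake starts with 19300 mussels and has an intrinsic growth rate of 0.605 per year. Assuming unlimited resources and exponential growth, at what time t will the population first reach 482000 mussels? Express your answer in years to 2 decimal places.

Set N₀·e^(rt) = 482000: e^(0.605·t) = 482000/19300 = 24.974.
0.605·t = ln(24.974) = 3.2178, so t = 3.2178/0.605 = 5.3187.

5.32 years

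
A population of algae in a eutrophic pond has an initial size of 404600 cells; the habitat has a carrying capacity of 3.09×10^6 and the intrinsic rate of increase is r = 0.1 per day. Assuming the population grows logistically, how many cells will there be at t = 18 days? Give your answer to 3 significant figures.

1470000 cells

A = (K − N₀)/N₀ = (3.09×10^6 − 404600)/404600 = 6.6372.
N(t) = K/(1 + A·e^(−rt)) = 3.09×10^6/(1 + 6.6372×e^(−0.1×18)).
e^(−1.8) = 0.1653; denominator = 1 + 6.6372×0.1653 = 2.0971.
N = 3.09×10^6/2.0971 = 1.473451×10^6.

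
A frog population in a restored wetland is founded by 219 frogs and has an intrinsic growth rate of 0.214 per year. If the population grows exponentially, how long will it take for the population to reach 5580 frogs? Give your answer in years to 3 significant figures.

Set N₀·e^(rt) = 5580: e^(0.214·t) = 5580/219 = 25.479.
0.214·t = ln(25.479) = 3.2379, so t = 3.2379/0.214 = 15.13.

15.1 years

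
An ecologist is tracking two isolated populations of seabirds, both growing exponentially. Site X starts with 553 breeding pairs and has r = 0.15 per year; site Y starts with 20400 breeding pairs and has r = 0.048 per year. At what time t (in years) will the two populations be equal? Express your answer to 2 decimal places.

Set 553·e^(0.15t) = 20400·e^(0.048t).
e^((0.15 − 0.048)t) = 20400/553 → e^(0.102·t) = 36.89.
0.102·t = ln(36.89) = 3.6079, so t = 3.6079/0.102 = 35.372.

35.37 years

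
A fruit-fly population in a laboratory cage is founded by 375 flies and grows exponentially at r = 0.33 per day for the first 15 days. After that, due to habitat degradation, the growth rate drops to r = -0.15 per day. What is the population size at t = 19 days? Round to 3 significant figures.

29100 flies

Phase 1: N(15) = 375·e^(0.33×15) = 375·e^4.95 = 52940.6.
Phase 2 runs for 19 − 15 = 4 days at r = -0.15.
N(19) = 52940.6·e^(-0.15×4) = 52940.6·e^-0.6 = 29054.4.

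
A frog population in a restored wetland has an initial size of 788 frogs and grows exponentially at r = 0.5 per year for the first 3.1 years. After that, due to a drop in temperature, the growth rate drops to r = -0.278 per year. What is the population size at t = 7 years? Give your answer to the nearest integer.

Phase 1: N(3.1) = 788·e^(0.5×3.1) = 788·e^1.55 = 3712.64.
Phase 2 runs for 7 − 3.1 = 3.9 years at r = -0.278.
N(7) = 3712.64·e^(-0.278×3.9) = 3712.64·e^-1.084 = 1255.51.

1256 frogs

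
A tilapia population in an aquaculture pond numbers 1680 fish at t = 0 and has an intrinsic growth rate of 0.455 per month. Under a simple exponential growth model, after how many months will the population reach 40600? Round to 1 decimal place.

Set N₀·e^(rt) = 40600: e^(0.455·t) = 40600/1680 = 24.167.
0.455·t = ln(24.167) = 3.185, so t = 3.185/0.455 = 6.9999.

7.0 months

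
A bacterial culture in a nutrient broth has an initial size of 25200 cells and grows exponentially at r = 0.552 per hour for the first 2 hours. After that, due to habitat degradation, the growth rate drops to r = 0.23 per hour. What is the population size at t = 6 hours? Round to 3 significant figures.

Phase 1: N(2) = 25200·e^(0.552×2) = 25200·e^1.104 = 76008.4.
Phase 2 runs for 6 − 2 = 4 hours at r = 0.23.
N(6) = 76008.4·e^(0.23×4) = 76008.4·e^0.92 = 190727.

191000 cells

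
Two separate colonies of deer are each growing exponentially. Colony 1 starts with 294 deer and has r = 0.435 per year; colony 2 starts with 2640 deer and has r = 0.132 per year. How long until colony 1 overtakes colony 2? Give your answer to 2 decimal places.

Set 294·e^(0.435t) = 2640·e^(0.132t).
e^((0.435 − 0.132)t) = 2640/294 → e^(0.303·t) = 8.9796.
0.303·t = ln(8.9796) = 2.195, so t = 2.195/0.303 = 7.2441.

7.24 years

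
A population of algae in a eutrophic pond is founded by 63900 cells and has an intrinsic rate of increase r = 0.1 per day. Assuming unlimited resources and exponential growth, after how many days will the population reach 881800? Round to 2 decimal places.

Set N₀·e^(rt) = 881800: e^(0.1·t) = 881800/63900 = 13.8.
0.1·t = ln(13.8) = 2.6246, so t = 2.6246/0.1 = 26.246.

26.25 days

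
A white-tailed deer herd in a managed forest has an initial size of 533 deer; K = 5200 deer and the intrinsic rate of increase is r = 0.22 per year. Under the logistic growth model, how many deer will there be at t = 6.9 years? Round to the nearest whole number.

1781 deer

A = (K − N₀)/N₀ = (5200 − 533)/533 = 8.7561.
N(t) = K/(1 + A·e^(−rt)) = 5200/(1 + 8.7561×e^(−0.22×6.9)).
e^(−1.518) = 0.21915; denominator = 1 + 8.7561×0.21915 = 2.9189.
N = 5200/2.9189 = 1781.5.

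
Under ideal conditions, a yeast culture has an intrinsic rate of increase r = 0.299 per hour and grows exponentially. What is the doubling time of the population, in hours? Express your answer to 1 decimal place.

Doubling time t_d = ln(2)/r = 0.6931/0.299 = 2.3182.

2.3 hours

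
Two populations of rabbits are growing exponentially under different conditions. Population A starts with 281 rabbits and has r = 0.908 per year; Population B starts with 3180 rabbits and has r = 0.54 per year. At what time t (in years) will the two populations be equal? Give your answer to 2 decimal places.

Set 281·e^(0.908t) = 3180·e^(0.54t).
e^((0.908 − 0.54)t) = 3180/281 → e^(0.368·t) = 11.317.
0.368·t = ln(11.317) = 2.4263, so t = 2.4263/0.368 = 6.5932.

6.59 years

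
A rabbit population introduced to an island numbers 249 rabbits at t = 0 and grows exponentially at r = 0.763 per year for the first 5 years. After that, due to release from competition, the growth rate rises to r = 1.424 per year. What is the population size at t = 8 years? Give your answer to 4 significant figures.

Phase 1: N(5) = 249·e^(0.763×5) = 249·e^3.815 = 11298.8.
Phase 2 runs for 8 − 5 = 3 years at r = 1.424.
N(8) = 11298.8·e^(1.424×3) = 11298.8·e^4.272 = 809727.

809700 rabbits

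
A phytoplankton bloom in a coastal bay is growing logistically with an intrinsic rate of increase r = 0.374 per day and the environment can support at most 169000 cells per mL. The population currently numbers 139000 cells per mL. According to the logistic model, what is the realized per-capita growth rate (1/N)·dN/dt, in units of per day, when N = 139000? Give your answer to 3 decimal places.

0.066 per day

(1/N)·dN/dt = r(1 − N/K) = 0.374 × (1 − 139000/169000).
= 0.374 × 0.17751 = 0.066391.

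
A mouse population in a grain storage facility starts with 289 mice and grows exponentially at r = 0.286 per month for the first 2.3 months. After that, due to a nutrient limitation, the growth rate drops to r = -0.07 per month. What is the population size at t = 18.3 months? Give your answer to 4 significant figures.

Phase 1: N(2.3) = 289·e^(0.286×2.3) = 289·e^0.6578 = 557.926.
Phase 2 runs for 18.3 − 2.3 = 16 months at r = -0.07.
N(18.3) = 557.926·e^(-0.07×16) = 557.926·e^-1.12 = 182.04.

182.0 mice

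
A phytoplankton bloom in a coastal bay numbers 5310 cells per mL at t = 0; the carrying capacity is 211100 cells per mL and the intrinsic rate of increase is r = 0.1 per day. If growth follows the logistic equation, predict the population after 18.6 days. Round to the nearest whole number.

A = (K − N₀)/N₀ = (211100 − 5310)/5310 = 38.755.
N(t) = K/(1 + A·e^(−rt)) = 211100/(1 + 38.755×e^(−0.1×18.6)).
e^(−1.86) = 0.15567; denominator = 1 + 38.755×0.15567 = 7.0331.
N = 211100/7.0331 = 30015.1.

30015 cells per mL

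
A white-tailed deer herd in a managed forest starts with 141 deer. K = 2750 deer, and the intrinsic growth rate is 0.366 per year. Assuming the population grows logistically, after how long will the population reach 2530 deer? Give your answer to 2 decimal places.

A = (K − N₀)/N₀ = (2750 − 141)/141 = 18.504.
Solve 2750/(1 + 18.504·e^(−0.366t)) = 2530: 1 + 18.504·e^(−0.366t) = 1.087, so e^(−0.366t) = 0.00469945.
−0.366·t = ln(0.00469945) = -5.3603, so t = 5.3603/0.366 = 14.646.

14.65 years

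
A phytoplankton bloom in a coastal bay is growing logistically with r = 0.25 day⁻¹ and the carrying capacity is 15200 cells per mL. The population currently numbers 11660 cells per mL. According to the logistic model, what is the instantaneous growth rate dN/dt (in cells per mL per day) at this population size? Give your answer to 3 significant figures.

679 cells per mL per day

dN/dt = rN(1 − N/K) = 0.25 × 11660 × (1 − 11660/15200).
1 − 11660/15200 = 0.23289; dN/dt = 0.25 × 11660 × 0.23289 = 678.89.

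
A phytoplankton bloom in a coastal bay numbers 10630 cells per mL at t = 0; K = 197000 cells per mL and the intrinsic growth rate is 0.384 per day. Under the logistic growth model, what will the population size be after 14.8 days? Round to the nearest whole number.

185909 cells per mL

A = (K − N₀)/N₀ = (197000 − 10630)/10630 = 17.532.
N(t) = K/(1 + A·e^(−rt)) = 197000/(1 + 17.532×e^(−0.384×14.8)).
e^(−5.683) = 0.0034027; denominator = 1 + 17.532×0.0034027 = 1.0597.
N = 197000/1.0597 = 185909.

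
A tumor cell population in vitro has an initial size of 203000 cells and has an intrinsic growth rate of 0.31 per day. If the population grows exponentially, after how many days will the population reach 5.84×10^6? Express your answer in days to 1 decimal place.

Set N₀·e^(rt) = 5.84×10^6: e^(0.31·t) = 5.84×10^6/203000 = 28.768.
0.31·t = ln(28.768) = 3.3593, so t = 3.3593/0.31 = 10.836.

10.8 days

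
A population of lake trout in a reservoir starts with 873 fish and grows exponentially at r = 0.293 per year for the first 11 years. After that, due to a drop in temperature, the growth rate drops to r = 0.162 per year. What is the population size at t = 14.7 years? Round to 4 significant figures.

Phase 1: N(11) = 873·e^(0.293×11) = 873·e^3.223 = 21915.2.
Phase 2 runs for 14.7 − 11 = 3.7 years at r = 0.162.
N(14.7) = 21915.2·e^(0.162×3.7) = 21915.2·e^0.5994 = 39908.1.

39910 fish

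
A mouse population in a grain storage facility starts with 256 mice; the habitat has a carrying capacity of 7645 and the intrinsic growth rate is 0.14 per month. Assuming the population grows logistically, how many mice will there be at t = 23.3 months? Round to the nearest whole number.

3630 mice

A = (K − N₀)/N₀ = (7645 − 256)/256 = 28.863.
N(t) = K/(1 + A·e^(−rt)) = 7645/(1 + 28.863×e^(−0.14×23.3)).
e^(−3.262) = 0.038312; denominator = 1 + 28.863×0.038312 = 2.1058.
N = 7645/2.1058 = 3630.45.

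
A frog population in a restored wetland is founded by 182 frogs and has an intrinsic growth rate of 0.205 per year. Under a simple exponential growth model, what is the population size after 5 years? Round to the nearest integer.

507 frogs

N(t) = N₀·e^(rt) = 182 × e^(0.205×5) = 182 × e^1.025.
e^1.025 ≈ 2.7871, so N ≈ 182 × 2.7871 = 507.251.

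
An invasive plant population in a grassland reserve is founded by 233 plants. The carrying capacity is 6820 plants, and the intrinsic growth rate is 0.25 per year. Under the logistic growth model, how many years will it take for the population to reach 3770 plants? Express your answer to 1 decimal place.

A = (K − N₀)/N₀ = (6820 − 233)/233 = 28.27.
Solve 6820/(1 + 28.27·e^(−0.25t)) = 3770: 1 + 28.27·e^(−0.25t) = 1.809, so e^(−0.25t) = 0.0286172.
−0.25·t = ln(0.0286172) = -3.5537, so t = 3.5537/0.25 = 14.215.

14.2 years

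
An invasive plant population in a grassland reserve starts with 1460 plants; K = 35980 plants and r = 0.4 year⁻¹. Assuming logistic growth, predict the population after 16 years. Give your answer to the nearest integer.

A = (K − N₀)/N₀ = (35980 − 1460)/1460 = 23.644.
N(t) = K/(1 + A·e^(−rt)) = 35980/(1 + 23.644×e^(−0.4×16)).
e^(−6.4) = 0.0016616; denominator = 1 + 23.644×0.0016616 = 1.0393.
N = 35980/1.0393 = 34619.9.

34620 plants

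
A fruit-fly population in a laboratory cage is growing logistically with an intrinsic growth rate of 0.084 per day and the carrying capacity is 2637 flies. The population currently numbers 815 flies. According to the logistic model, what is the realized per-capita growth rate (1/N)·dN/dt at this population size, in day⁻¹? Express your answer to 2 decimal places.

(1/N)·dN/dt = r(1 − N/K) = 0.084 × (1 − 815/2637).
= 0.084 × 0.69094 = 0.058039.

0.06 per day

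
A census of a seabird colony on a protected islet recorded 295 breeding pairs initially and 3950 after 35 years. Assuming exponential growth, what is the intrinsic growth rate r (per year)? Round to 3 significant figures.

From N(t) = N₀·e^(rt): e^(r·35) = 3950/295 = 13.39.
r·35 = ln(13.39) = 2.5945, so r = 2.5945/35 = 0.074128.

0.0741 per year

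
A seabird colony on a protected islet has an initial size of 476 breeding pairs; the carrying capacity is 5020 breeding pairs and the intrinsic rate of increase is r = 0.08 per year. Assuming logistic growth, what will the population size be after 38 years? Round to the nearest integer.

A = (K − N₀)/N₀ = (5020 − 476)/476 = 9.5462.
N(t) = K/(1 + A·e^(−rt)) = 5020/(1 + 9.5462×e^(−0.08×38)).
e^(−3.04) = 0.047835; denominator = 1 + 9.5462×0.047835 = 1.4566.
N = 5020/1.4566 = 3446.28.

3446 breeding pairs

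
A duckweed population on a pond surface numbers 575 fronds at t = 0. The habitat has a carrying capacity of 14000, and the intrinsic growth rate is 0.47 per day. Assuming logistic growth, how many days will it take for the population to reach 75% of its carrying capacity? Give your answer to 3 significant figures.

9.04 days

A = (K − N₀)/N₀ = (14000 − 575)/575 = 23.348.
Solve 14000/(1 + 23.348·e^(−0.47t)) = 10500: 1 + 23.348·e^(−0.47t) = 1.3333, so e^(−0.47t) = 0.0142768.
−0.47·t = ln(0.0142768) = -4.2491, so t = 4.2491/0.47 = 9.0407.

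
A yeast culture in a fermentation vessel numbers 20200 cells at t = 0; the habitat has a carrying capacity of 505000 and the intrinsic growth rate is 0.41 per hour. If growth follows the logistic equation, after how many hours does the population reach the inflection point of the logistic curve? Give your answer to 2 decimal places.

Logistic growth is fastest at N = K/2 = 252500.
A = (K − N₀)/N₀ = 24. Set K/(1 + A·e^(−rt)) = K/2 → A·e^(−rt) = 1.
e^(−0.41t) = 1/24 = 0.0416667, so t = ln(24)/0.41 = 3.1781/0.41 = 7.7514.

7.75 hours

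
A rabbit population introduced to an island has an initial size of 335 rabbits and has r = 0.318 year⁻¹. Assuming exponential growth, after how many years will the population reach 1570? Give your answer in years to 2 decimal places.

Set N₀·e^(rt) = 1570: e^(0.318·t) = 1570/335 = 4.6866.
0.318·t = ln(4.6866) = 1.5447, so t = 1.5447/0.318 = 4.8575.

4.86 years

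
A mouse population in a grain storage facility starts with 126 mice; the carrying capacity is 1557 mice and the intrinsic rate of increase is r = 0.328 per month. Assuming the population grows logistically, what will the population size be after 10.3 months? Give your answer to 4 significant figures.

A = (K − N₀)/N₀ = (1557 − 126)/126 = 11.357.
N(t) = K/(1 + A·e^(−rt)) = 1557/(1 + 11.357×e^(−0.328×10.3)).
e^(−3.378) = 0.034102; denominator = 1 + 11.357×0.034102 = 1.3873.
N = 1557/1.3873 = 1122.32.

1122 mice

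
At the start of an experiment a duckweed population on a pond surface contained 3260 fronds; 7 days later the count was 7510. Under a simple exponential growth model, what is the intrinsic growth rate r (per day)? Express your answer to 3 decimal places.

From N(t) = N₀·e^(rt): e^(r·7) = 7510/3260 = 2.3037.
r·7 = ln(2.3037) = 0.83451, so r = 0.83451/7 = 0.11922.

0.119 per day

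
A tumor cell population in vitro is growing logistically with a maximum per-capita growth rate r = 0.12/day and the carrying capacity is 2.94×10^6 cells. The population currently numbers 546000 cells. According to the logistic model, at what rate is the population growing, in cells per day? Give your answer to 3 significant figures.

dN/dt = rN(1 − N/K) = 0.12 × 546000 × (1 − 546000/2.94×10^6).
1 − 546000/2.94×10^6 = 0.81429; dN/dt = 0.12 × 546000 × 0.81429 = 53352.

53400 cells per day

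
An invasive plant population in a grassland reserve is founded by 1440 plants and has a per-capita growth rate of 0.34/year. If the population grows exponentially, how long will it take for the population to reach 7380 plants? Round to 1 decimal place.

4.8 years

Set N₀·e^(rt) = 7380: e^(0.34·t) = 7380/1440 = 5.125.
0.34·t = ln(5.125) = 1.6341, so t = 1.6341/0.34 = 4.8063.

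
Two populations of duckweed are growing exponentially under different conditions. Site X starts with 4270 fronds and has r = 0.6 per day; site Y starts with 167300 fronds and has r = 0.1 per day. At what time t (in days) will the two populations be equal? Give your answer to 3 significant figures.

Set 4270·e^(0.6t) = 167300·e^(0.1t).
e^((0.6 − 0.1)t) = 167300/4270 → e^(0.5·t) = 39.18.
0.5·t = ln(39.18) = 3.6682, so t = 3.6682/0.5 = 7.3363.

7.34 days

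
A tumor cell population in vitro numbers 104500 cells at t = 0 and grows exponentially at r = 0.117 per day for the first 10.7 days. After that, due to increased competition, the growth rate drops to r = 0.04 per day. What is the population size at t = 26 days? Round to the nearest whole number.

Phase 1: N(10.7) = 104500·e^(0.117×10.7) = 104500·e^1.252 = 365435.
Phase 2 runs for 26 − 10.7 = 15.3 days at r = 0.04.
N(26) = 365435·e^(0.04×15.3) = 365435·e^0.612 = 673904.

673904 cells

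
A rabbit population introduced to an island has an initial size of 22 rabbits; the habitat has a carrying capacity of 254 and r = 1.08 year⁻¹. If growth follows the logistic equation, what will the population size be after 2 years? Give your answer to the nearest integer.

115 rabbits

A = (K − N₀)/N₀ = (254 − 22)/22 = 10.545.
N(t) = K/(1 + A·e^(−rt)) = 254/(1 + 10.545×e^(−1.08×2)).
e^(−2.16) = 0.11533; denominator = 1 + 10.545×0.11533 = 2.2162.
N = 254/2.2162 = 114.613.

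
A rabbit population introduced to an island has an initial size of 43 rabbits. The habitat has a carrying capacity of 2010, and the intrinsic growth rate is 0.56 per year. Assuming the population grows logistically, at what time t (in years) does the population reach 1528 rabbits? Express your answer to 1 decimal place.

8.9 years

A = (K − N₀)/N₀ = (2010 − 43)/43 = 45.744.
Solve 2010/(1 + 45.744·e^(−0.56t)) = 1528: 1 + 45.744·e^(−0.56t) = 1.3154, so e^(−0.56t) = 0.00689585.
−0.56·t = ln(0.00689585) = -4.9768, so t = 4.9768/0.56 = 8.8872.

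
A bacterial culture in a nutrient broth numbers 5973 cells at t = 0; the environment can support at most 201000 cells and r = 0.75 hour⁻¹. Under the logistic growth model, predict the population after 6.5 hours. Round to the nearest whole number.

160891 cells

A = (K − N₀)/N₀ = (201000 − 5973)/5973 = 32.651.
N(t) = K/(1 + A·e^(−rt)) = 201000/(1 + 32.651×e^(−0.75×6.5)).
e^(−4.875) = 0.0076351; denominator = 1 + 32.651×0.0076351 = 1.2493.
N = 201000/1.2493 = 160891.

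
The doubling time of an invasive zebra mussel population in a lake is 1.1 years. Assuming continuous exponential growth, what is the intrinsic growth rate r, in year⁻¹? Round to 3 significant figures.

r = ln(2)/t_d = 0.6931/1.1 = 0.63013.

0.630 per year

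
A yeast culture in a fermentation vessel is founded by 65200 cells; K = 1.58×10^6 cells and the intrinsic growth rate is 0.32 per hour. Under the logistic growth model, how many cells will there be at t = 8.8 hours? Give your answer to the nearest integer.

660982 cells

A = (K − N₀)/N₀ = (1.58×10^6 − 65200)/65200 = 23.233.
N(t) = K/(1 + A·e^(−rt)) = 1.58×10^6/(1 + 23.233×e^(−0.32×8.8)).
e^(−2.816) = 0.059845; denominator = 1 + 23.233×0.059845 = 2.3904.
N = 1.58×10^6/2.3904 = 660982.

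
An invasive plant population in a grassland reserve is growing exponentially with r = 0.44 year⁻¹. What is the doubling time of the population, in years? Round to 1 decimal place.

Doubling time t_d = ln(2)/r = 0.6931/0.44 = 1.5753.

1.6 years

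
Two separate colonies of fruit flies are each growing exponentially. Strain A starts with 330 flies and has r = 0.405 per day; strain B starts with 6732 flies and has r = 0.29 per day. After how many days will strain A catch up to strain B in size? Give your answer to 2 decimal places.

Set 330·e^(0.405t) = 6732·e^(0.29t).
e^((0.405 − 0.29)t) = 6732/330 → e^(0.115·t) = 20.4.
0.115·t = ln(20.4) = 3.0155, so t = 3.0155/0.115 = 26.222.

26.22 days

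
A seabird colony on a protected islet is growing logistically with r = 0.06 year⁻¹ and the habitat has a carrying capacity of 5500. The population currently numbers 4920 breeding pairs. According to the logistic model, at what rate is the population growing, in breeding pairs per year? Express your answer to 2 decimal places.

dN/dt = rN(1 − N/K) = 0.06 × 4920 × (1 − 4920/5500).
1 − 4920/5500 = 0.10545; dN/dt = 0.06 × 4920 × 0.10545 = 31.13.

31.13 breeding pairs per year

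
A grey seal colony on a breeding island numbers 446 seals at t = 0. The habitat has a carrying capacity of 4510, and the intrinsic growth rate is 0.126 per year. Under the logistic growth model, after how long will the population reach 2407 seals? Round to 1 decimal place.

18.6 years

A = (K − N₀)/N₀ = (4510 − 446)/446 = 9.1121.
Solve 4510/(1 + 9.1121·e^(−0.126t)) = 2407: 1 + 9.1121·e^(−0.126t) = 1.8737, so e^(−0.126t) = 0.0958836.
−0.126·t = ln(0.0958836) = -2.3446, so t = 2.3446/0.126 = 18.608.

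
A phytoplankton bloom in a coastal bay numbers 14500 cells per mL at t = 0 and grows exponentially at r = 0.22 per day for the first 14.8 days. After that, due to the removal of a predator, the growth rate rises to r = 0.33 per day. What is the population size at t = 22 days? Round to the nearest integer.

4048690 cells per mL

Phase 1: N(14.8) = 14500·e^(0.22×14.8) = 14500·e^3.256 = 376210.
Phase 2 runs for 22 − 14.8 = 7.2 days at r = 0.33.
N(22) = 376210·e^(0.33×7.2) = 376210·e^2.376 = 4.04869×10^6.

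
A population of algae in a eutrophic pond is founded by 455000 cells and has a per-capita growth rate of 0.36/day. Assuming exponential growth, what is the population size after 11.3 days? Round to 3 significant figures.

26600000 cells

N(t) = N₀·e^(rt) = 455000 × e^(0.36×11.3) = 455000 × e^4.068.
e^4.068 ≈ 58.44, so N ≈ 455000 × 58.44 = 2.659018×10^7.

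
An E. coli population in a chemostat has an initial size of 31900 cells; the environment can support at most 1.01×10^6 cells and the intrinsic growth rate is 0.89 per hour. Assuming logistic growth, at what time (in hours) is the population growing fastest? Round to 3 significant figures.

3.85 hours

Logistic growth is fastest at N = K/2 = 505000.
A = (K − N₀)/N₀ = 30.661. Set K/(1 + A·e^(−rt)) = K/2 → A·e^(−rt) = 1.
e^(−0.89t) = 1/30.661 = 0.0326143, so t = ln(30.661)/0.89 = 3.423/0.89 = 3.8461.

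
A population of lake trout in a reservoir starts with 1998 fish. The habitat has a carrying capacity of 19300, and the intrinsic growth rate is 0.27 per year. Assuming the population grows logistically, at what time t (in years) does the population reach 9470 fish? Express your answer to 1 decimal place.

A = (K − N₀)/N₀ = (19300 − 1998)/1998 = 8.6597.
Solve 19300/(1 + 8.6597·e^(−0.27t)) = 9470: 1 + 8.6597·e^(−0.27t) = 2.038, so e^(−0.27t) = 0.119868.
−0.27·t = ln(0.119868) = -2.1214, so t = 2.1214/0.27 = 7.8569.

7.9 years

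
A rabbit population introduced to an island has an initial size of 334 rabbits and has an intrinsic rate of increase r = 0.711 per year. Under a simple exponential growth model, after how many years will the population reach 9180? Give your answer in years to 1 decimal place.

4.7 years

Set N₀·e^(rt) = 9180: e^(0.711·t) = 9180/334 = 27.485.
0.711·t = ln(27.485) = 3.3136, so t = 3.3136/0.711 = 4.6605.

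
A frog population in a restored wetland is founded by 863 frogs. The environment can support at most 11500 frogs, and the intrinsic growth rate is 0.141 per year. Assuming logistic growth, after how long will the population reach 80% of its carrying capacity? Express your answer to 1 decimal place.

A = (K − N₀)/N₀ = (11500 − 863)/863 = 12.326.
Solve 11500/(1 + 12.326·e^(−0.141t)) = 9200: 1 + 12.326·e^(−0.141t) = 1.25, so e^(−0.141t) = 0.020283.
−0.141·t = ln(0.020283) = -3.898, so t = 3.898/0.141 = 27.645.

27.6 years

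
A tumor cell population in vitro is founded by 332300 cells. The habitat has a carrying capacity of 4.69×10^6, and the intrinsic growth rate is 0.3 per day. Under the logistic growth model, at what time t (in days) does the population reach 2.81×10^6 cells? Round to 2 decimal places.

A = (K − N₀)/N₀ = (4.69×10^6 − 332300)/332300 = 13.114.
Solve 4.69×10^6/(1 + 13.114·e^(−0.3t)) = 2.81×10^6: 1 + 13.114·e^(−0.3t) = 1.669, so e^(−0.3t) = 0.0510181.
−0.3·t = ln(0.0510181) = -2.9756, so t = 2.9756/0.3 = 9.9186.

9.92 days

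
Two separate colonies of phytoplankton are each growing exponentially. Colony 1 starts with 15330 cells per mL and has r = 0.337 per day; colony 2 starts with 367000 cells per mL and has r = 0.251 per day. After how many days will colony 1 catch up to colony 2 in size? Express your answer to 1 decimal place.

Set 15330·e^(0.337t) = 367000·e^(0.251t).
e^((0.337 − 0.251)t) = 367000/15330 → e^(0.086·t) = 23.94.
0.086·t = ln(23.94) = 3.1756, so t = 3.1756/0.086 = 36.925.

36.9 days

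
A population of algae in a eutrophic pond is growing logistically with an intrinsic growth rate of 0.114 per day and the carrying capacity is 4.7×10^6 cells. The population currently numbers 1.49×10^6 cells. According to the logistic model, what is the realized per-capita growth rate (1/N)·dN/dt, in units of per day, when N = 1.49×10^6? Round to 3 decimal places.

(1/N)·dN/dt = r(1 − N/K) = 0.114 × (1 − 1.49×10^6/4.7×10^6).
= 0.114 × 0.68298 = 0.07786.

0.078 per day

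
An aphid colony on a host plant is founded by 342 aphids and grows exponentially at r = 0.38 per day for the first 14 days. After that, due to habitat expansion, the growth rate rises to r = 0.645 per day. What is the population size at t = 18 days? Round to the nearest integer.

Phase 1: N(14) = 342·e^(0.38×14) = 342·e^5.32 = 69899.3.
Phase 2 runs for 18 − 14 = 4 days at r = 0.645.
N(18) = 69899.3·e^(0.645×4) = 69899.3·e^2.58 = 922471.

922471 aphids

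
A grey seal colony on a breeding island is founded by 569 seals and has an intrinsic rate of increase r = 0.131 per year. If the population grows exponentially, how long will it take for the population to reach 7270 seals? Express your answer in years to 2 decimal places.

Set N₀·e^(rt) = 7270: e^(0.131·t) = 7270/569 = 12.777.
0.131·t = ln(12.777) = 2.5476, so t = 2.5476/0.131 = 19.448.

19.45 years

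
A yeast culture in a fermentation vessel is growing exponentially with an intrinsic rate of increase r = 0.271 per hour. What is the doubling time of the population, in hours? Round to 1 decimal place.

2.6 hours

Doubling time t_d = ln(2)/r = 0.6931/0.271 = 2.5577.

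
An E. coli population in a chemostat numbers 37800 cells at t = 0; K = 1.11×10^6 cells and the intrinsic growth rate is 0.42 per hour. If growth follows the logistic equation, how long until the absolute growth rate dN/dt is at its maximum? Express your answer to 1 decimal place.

8.0 hours

Logistic growth is fastest at N = K/2 = 555000.
A = (K − N₀)/N₀ = 28.365. Set K/(1 + A·e^(−rt)) = K/2 → A·e^(−rt) = 1.
e^(−0.42t) = 1/28.365 = 0.0352546, so t = ln(28.365)/0.42 = 3.3452/0.42 = 7.9647.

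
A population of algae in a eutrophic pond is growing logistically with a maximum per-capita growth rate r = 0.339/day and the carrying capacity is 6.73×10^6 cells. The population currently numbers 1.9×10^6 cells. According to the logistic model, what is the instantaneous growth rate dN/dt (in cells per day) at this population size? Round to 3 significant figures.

dN/dt = rN(1 − N/K) = 0.339 × 1.9×10^6 × (1 − 1.9×10^6/6.73×10^6).
1 − 1.9×10^6/6.73×10^6 = 0.71768; dN/dt = 0.339 × 1.9×10^6 × 0.71768 = 4.62259×10^5.

462000 cells per day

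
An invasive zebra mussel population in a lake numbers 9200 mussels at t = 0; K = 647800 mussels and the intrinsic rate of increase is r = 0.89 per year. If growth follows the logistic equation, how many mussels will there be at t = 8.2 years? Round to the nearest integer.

A = (K − N₀)/N₀ = (647800 − 9200)/9200 = 69.413.
N(t) = K/(1 + A·e^(−rt)) = 647800/(1 + 69.413×e^(−0.89×8.2)).
e^(−7.298) = 0.00067689; denominator = 1 + 69.413×0.00067689 = 1.047.
N = 647800/1.047 = 618729.

618729 mussels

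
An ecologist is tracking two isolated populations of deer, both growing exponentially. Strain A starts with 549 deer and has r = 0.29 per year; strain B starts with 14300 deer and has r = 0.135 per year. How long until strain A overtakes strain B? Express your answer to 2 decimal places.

21.03 years

Set 549·e^(0.29t) = 14300·e^(0.135t).
e^((0.29 − 0.135)t) = 14300/549 → e^(0.155·t) = 26.047.
0.155·t = ln(26.047) = 3.2599, so t = 3.2599/0.155 = 21.032.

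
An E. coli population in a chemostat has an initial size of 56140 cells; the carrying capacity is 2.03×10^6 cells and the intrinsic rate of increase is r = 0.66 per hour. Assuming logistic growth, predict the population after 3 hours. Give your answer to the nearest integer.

346744 cells

A = (K − N₀)/N₀ = (2.03×10^6 − 56140)/56140 = 35.16.
N(t) = K/(1 + A·e^(−rt)) = 2.03×10^6/(1 + 35.16×e^(−0.66×3)).
e^(−1.98) = 0.13807; denominator = 1 + 35.16×0.13807 = 5.8545.
N = 2.03×10^6/5.8545 = 346744.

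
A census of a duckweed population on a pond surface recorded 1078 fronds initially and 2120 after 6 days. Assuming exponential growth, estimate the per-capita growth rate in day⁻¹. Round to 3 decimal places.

0.113 per day

From N(t) = N₀·e^(rt): e^(r·6) = 2120/1078 = 1.9666.
r·6 = ln(1.9666) = 0.67631, so r = 0.67631/6 = 0.11272.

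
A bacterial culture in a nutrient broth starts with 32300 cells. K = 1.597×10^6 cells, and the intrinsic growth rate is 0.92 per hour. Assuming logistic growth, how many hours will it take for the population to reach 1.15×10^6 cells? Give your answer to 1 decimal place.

A = (K − N₀)/N₀ = (1.597×10^6 − 32300)/32300 = 48.443.
Solve 1.597×10^6/(1 + 48.443·e^(−0.92t)) = 1.15×10^6: 1 + 48.443·e^(−0.92t) = 1.3887, so e^(−0.92t) = 0.00802382.
−0.92·t = ln(0.00802382) = -4.8253, so t = 4.8253/0.92 = 5.2449.

5.2 hours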